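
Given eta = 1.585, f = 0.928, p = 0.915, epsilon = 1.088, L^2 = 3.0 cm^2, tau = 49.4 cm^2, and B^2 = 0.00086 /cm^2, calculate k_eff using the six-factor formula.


k_inf = eta*f*p*eps = 1.585*0.928*0.915*1.088 = 1.464290
P_TNL = 1/(1 + L^2*B^2) = 1/(1 + 3.0*0.00086) = 0.9974266
P_FNL = exp(-B^2*tau) = exp(-0.00086*49.4) = 0.9584058
k_eff = k_inf * P_TNL * P_FNL = 1.464290 * 0.9974266 * 0.9584058
k_eff = 1.3998

1.3998


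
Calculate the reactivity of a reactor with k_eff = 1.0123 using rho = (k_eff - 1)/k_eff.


rho = (k_eff - 1) / k_eff
rho = (1.0123 - 1) / 1.0123
rho = 0.012151

0.012151


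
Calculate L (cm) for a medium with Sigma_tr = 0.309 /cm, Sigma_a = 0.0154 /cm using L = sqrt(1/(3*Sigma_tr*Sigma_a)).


D = 1 / (3 * Sigma_tr) = 1 / (3 * 0.309) = 1.078749 cm
L = sqrt(D / Sigma_a)
L = sqrt(1.078749 / 0.0154)
L = 8.3695 cm

8.3695


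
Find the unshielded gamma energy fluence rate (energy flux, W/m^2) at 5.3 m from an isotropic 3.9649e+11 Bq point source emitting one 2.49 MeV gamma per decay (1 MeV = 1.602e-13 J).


psi = A * E * 1.602e-13 / (4*pi*r^2)
psi = 3.9649e+11 * 2.49 * 1.602e-13 / (4*pi*5.3^2)
psi = 4.4806e-04 W/m^2

4.4806e-04


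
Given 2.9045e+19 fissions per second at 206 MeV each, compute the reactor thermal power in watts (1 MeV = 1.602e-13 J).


P = fission_rate * E_MeV * 1.602e-13
P = 2.9045e+19 * 206 * 1.602e-13
P = 9.5852e+08 W

9.5852e+08


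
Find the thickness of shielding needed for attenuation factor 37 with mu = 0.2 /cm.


x = ln(factor) / mu
x = ln(37) / 0.2
x = 18.055 cm

18.055


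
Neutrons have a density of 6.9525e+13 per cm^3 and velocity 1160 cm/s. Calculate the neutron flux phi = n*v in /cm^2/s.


phi = n * v
phi = 6.9525e+13 * 1160
phi = 8.0649e+16 /cm^2/s

8.0649e+16


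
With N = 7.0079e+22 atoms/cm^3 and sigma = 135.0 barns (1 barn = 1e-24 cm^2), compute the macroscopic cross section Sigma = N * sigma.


Sigma = N * sigma_barns * 1e-24
Sigma = 7.0079e+22 * 135.0 * 1e-24
Sigma = 9.4607 /cm

9.4607


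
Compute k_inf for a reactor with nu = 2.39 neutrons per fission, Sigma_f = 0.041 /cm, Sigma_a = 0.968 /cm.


k_inf = nu * Sigma_f / Sigma_a
k_inf = 2.39 * 0.041 / 0.968
k_inf = 0.10123

0.10123


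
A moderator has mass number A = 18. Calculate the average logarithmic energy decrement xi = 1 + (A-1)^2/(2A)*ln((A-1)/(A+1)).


xi = 1 + (A-1)^2/(2A) * ln((A-1)/(A+1))
xi = 1 + (18-1)^2/(2*18) * ln((18-1)/(18 +1))
xi = 0.10711

0.10711


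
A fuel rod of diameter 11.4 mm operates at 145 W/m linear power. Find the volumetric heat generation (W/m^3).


r = D / 2 / 1000 = 11.4 / 2 / 1000 = 0.0057 m
q''' = q' / (pi * r^2)
q''' = 145 / (pi * 0.0057^2)
q''' = 1.4206e+06 W/m^3

1.4206e+06


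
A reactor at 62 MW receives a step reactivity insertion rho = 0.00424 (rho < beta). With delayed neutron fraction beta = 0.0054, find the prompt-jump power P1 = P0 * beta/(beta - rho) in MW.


P1/P0 = beta / (beta - rho)
P1/P0 = 0.0054 / (0.0054 - 0.00424) = 4.655172
P1 = 62 * 4.655172 = 288.62 MW

288.62


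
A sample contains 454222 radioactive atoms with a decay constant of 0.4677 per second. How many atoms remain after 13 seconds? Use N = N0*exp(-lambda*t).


N = N0 * exp(-lambda * t)
N = 454222 * exp(-0.4677 * 13)
N = 1039.2

1039.2


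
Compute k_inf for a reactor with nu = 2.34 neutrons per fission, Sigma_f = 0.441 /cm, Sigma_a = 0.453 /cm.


k_inf = nu * Sigma_f / Sigma_a
k_inf = 2.34 * 0.441 / 0.453
k_inf = 2.2780

2.2780


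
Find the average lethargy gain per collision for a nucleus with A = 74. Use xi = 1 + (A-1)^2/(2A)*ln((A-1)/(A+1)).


xi = 1 + (A-1)^2/(2A) * ln((A-1)/(A+1))
xi = 1 + (74-1)^2/(2*74) * ln((74-1)/(74 +1))
xi = 0.026785

0.026785


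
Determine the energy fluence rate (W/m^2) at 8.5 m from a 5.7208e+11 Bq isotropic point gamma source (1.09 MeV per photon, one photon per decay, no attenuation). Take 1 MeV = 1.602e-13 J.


psi = A * E * 1.602e-13 / (4*pi*r^2)
psi = 5.7208e+11 * 1.09 * 1.602e-13 / (4*pi*8.5^2)
psi = 1.1003e-04 W/m^2

1.1003e-04


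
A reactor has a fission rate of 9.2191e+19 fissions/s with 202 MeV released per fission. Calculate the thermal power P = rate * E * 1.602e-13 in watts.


P = fission_rate * E_MeV * 1.602e-13
P = 9.2191e+19 * 202 * 1.602e-13
P = 2.9833e+09 W

2.9833e+09


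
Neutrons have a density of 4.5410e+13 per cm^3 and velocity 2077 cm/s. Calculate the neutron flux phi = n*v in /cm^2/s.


phi = n * v
phi = 4.5410e+13 * 2077
phi = 9.4317e+16 /cm^2/s

9.4317e+16


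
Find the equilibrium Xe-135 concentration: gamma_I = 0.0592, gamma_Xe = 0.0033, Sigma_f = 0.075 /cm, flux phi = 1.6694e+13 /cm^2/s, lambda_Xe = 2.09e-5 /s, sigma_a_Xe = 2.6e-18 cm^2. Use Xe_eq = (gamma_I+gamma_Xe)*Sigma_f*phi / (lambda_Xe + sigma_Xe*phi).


Xe_eq = (gamma_I + gamma_Xe) * Sigma_f * phi / (lambda_Xe + sigma_Xe * phi)
Numerator = (0.0592 + 0.0033) * 0.075 * 1.6694e+13 = 7.825312e+10
Denominator = 2.09e-5 + 2.6e-18 * 1.6694e+13 = 6.430440e-05
Xe_eq = 7.825312e+10 / 6.430440e-05 = 1.2169e+15 /cm^3

1.2169e+15


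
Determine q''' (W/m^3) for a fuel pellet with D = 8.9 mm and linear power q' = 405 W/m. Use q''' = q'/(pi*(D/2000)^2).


r = D / 2 / 1000 = 8.9 / 2 / 1000 = 0.00445 m
q''' = q' / (pi * r^2)
q''' = 405 / (pi * 0.00445^2)
q''' = 6.5101e+06 W/m^3

6.5101e+06


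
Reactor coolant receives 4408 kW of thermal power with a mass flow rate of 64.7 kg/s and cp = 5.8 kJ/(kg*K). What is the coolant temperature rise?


dT = Q / (m_dot * cp)
dT = 4408 / (64.7 * 5.8)
dT = 11.747 C

11.747


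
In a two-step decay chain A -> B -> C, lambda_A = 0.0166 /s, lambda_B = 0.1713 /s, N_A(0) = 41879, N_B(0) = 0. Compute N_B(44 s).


N_B(t) = lambda_A * N_A0 / (lambda_B - lambda_A) * [exp(-lambda_A*t) - exp(-lambda_B*t)]
exp(-0.0166*44) = 0.4817163; exp(-0.1713*44) = 5.328876e-04
N_B = 0.0166 * 41879 / (0.1713 - 0.0166) * (0.4817163 - 5.328876e-04)
N_B = 2162.3

2162.3


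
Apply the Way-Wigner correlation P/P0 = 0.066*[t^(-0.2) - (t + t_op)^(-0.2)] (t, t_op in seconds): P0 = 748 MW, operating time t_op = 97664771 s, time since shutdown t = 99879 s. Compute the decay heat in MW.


P/P0 = 0.066 * [t^(-0.2) - (t + t_op)^(-0.2)]
P/P0 = 0.066 * [99879^(-0.2) - (99879 + 97664771)^(-0.2)]
P/P0 = 0.066 * [0.1000242 - 0.02523269] = 0.004936240
P = 748 * 0.004936240 = 3.6923 MW

3.6923


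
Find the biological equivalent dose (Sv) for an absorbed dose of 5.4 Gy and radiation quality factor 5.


H = D * Q
H = 5.4 * 5
H = 27.000 Sv

27.000


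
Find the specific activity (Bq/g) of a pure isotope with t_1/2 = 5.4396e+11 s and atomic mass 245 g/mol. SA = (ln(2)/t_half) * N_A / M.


lambda = ln(2) / t_half = ln(2) / 5.4396e+11 = 1.274261e-12 /s
SA = lambda * N_A / M
SA = 1.274261e-12 * 6.022e23 / 245
SA = 3.1321e+09 Bq/g

3.1321e+09


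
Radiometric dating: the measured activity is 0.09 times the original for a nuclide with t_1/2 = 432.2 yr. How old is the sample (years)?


lambda = ln(2) / t_half = ln(2) / 432.2 = 0.001603765 /yr
t = -ln(A/A0) / lambda
t = -ln(0.09) / 0.001603765
t = 1501.4 yr

1501.4


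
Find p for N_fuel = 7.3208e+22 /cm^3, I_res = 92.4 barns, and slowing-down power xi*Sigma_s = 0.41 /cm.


p = exp(-N * I * 1e-24 / (xi*Sigma_s))
p = exp(-7.3208e+22 * 92.4 * 1e-24 / 0.41)
p = 6.8353e-08

6.8353e-08


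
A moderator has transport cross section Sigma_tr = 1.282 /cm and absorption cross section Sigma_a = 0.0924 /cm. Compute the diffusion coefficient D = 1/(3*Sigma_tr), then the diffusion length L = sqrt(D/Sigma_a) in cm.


D = 1 / (3 * Sigma_tr) = 1 / (3 * 1.282) = 0.2600104 cm
L = sqrt(D / Sigma_a)
L = sqrt(0.2600104 / 0.0924)
L = 1.6775 cm

1.6775


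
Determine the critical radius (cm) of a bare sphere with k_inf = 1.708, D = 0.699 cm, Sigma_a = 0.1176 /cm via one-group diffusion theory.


L^2 = D / Sigma_a = 0.699 / 0.1176 = 5.943878 cm^2
B_m^2 = (k_inf - 1) / L^2 = (1.708 - 1) / 5.943878 = 0.1191142 /cm^2
For a bare sphere: B_g = pi/R, so R_c = pi / sqrt(B_m^2)
R_c = pi / sqrt(0.1191142) = 9.1027 cm

9.1027


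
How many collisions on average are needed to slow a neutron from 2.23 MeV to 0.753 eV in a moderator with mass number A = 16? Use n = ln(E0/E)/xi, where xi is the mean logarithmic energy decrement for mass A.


xi = 1 + (A-1)^2/(2A)*ln((A-1)/(A+1)) = 0.1199467 (for A = 16)
n = ln(E0/E) / xi
n = ln(2.23e6 / 0.753) / 0.1199467
n = ln(2.961487e+06) / 0.1199467 = 124.23

124.23


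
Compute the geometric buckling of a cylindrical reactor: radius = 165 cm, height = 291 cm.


B^2 = (2.405/R)^2 + (pi/H)^2
B^2 = (2.405/165)^2 + (pi/291)^2
B^2 = 3.2900e-04 /cm^2

3.2900e-04


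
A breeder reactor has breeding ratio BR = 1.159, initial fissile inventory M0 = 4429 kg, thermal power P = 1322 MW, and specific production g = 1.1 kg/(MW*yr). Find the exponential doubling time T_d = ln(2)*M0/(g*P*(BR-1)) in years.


Breeding gain G = BR - 1 = 1.159 - 1 = 0.159
Fissile production rate = g * P * G = 1.1 * 1322 * 0.159 = 231.2178 kg/yr
T_d = ln(2) * M0 / (g * P * G)
T_d = ln(2) * 4429 / 231.2178 = 13.277 yr

13.277


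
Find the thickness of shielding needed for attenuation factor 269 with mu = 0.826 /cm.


x = ln(factor) / mu
x = ln(269) / 0.826
x = 6.7733 cm

6.7733


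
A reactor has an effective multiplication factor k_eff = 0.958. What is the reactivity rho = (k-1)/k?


rho = (k_eff - 1) / k_eff
rho = (0.958 - 1) / 0.958
rho = -0.043841

-0.043841


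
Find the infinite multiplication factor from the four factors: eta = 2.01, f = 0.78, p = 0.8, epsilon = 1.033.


k_inf = eta * f * p * epsilon
k_inf = 2.01 * 0.78 * 0.8 * 1.033
k_inf = 1.2956

1.2956


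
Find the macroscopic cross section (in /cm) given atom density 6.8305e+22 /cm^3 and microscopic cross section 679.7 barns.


Sigma = N * sigma_barns * 1e-24
Sigma = 6.8305e+22 * 679.7 * 1e-24
Sigma = 46.427 /cm

46.427


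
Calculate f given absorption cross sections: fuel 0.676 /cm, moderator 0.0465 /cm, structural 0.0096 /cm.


f = Sigma_a_fuel / (Sigma_a_fuel + Sigma_a_mod + Sigma_a_other)
f = 0.676 / (0.676 + 0.0465 + 0.0096)
f = 0.92337

0.92337


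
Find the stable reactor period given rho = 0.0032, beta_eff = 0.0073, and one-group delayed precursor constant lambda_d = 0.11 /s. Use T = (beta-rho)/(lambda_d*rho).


T = (beta - rho) / (lambda_d * rho)
T = (0.0073 - 0.0032) / (0.11 * 0.0032)
T = 11.648 s

11.648


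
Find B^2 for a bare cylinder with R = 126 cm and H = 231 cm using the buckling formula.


B^2 = (2.405/R)^2 + (pi/H)^2
B^2 = (2.405/126)^2 + (pi/231)^2
B^2 = 5.4928e-04 /cm^2

5.4928e-04


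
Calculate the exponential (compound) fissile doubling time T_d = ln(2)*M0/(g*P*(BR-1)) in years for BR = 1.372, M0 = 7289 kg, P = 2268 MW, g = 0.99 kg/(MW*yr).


Breeding gain G = BR - 1 = 1.372 - 1 = 0.372
Fissile production rate = g * P * G = 0.99 * 2268 * 0.372 = 835.25904 kg/yr
T_d = ln(2) * M0 / (g * P * G)
T_d = ln(2) * 7289 / 835.25904 = 6.0488 yr

6.0488


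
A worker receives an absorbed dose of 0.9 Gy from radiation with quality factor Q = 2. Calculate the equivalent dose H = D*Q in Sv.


H = D * Q
H = 0.9 * 2
H = 1.8000 Sv

1.8000


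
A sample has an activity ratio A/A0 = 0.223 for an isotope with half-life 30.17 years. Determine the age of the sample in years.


lambda = ln(2) / t_half = ln(2) / 30.17 = 0.02297472 /yr
t = -ln(A/A0) / lambda
t = -ln(0.223) / 0.02297472
t = 65.315 yr

65.315


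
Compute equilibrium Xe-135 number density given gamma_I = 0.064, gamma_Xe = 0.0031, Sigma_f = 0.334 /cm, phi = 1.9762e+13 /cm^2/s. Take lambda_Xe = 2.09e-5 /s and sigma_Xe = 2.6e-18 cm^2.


Xe_eq = (gamma_I + gamma_Xe) * Sigma_f * phi / (lambda_Xe + sigma_Xe * phi)
Numerator = (0.064 + 0.0031) * 0.334 * 1.9762e+13 = 4.428941e+11
Denominator = 2.09e-5 + 2.6e-18 * 1.9762e+13 = 7.228120e-05
Xe_eq = 4.428941e+11 / 7.228120e-05 = 6.1274e+15 /cm^3

6.1274e+15


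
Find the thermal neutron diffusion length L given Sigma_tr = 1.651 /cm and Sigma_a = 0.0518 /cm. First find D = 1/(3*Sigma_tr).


D = 1 / (3 * Sigma_tr) = 1 / (3 * 1.651) = 0.2018978 cm
L = sqrt(D / Sigma_a)
L = sqrt(0.2018978 / 0.0518)
L = 1.9742 cm

1.9742


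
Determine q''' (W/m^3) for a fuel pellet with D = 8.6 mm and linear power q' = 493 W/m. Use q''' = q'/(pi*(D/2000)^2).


r = D / 2 / 1000 = 8.6 / 2 / 1000 = 0.0043 m
q''' = q' / (pi * r^2)
q''' = 493 / (pi * 0.0043^2)
q''' = 8.4871e+06 W/m^3

8.4871e+06


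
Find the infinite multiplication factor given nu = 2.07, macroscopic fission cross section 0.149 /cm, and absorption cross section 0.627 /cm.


k_inf = nu * Sigma_f / Sigma_a
k_inf = 2.07 * 0.149 / 0.627
k_inf = 0.49191

0.49191


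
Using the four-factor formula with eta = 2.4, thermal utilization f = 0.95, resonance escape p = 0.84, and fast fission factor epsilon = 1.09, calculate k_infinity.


k_inf = eta * f * p * epsilon
k_inf = 2.4 * 0.95 * 0.84 * 1.09
k_inf = 2.0876

2.0876


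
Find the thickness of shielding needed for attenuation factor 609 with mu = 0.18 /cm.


x = ln(factor) / mu
x = ln(609) / 0.18
x = 35.621 cm

35.621


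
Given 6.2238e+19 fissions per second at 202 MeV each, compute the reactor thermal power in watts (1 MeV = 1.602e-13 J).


P = fission_rate * E_MeV * 1.602e-13
P = 6.2238e+19 * 202 * 1.602e-13
P = 2.0140e+09 W

2.0140e+09


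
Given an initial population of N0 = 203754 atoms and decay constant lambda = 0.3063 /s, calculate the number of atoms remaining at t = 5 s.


N = N0 * exp(-lambda * t)
N = 203754 * exp(-0.3063 * 5)
N = 44054

44054


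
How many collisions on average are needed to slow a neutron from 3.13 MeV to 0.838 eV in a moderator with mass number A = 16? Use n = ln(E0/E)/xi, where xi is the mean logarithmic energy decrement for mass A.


xi = 1 + (A-1)^2/(2A)*ln((A-1)/(A+1)) = 0.1199467 (for A = 16)
n = ln(E0/E) / xi
n = ln(3.13e6 / 0.838) / 0.1199467
n = ln(3.735084e+06) / 0.1199467 = 126.17

126.17


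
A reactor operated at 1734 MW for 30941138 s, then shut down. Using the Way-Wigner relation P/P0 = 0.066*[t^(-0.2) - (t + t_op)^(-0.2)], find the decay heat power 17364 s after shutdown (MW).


P/P0 = 0.066 * [t^(-0.2) - (t + t_op)^(-0.2)]
P/P0 = 0.066 * [17364^(-0.2) - (17364 + 30941138)^(-0.2)]
P/P0 = 0.066 * [0.1419286 - 0.03175733] = 0.007271304
P = 1734 * 0.007271304 = 12.608 MW

12.608


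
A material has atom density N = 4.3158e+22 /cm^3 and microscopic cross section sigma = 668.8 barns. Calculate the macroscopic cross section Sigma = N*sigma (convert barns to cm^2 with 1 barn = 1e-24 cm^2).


Sigma = N * sigma_barns * 1e-24
Sigma = 4.3158e+22 * 668.8 * 1e-24
Sigma = 28.864 /cm

28.864


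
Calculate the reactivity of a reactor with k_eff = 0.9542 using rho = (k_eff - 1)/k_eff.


rho = (k_eff - 1) / k_eff
rho = (0.9542 - 1) / 0.9542
rho = -0.047998

-0.047998


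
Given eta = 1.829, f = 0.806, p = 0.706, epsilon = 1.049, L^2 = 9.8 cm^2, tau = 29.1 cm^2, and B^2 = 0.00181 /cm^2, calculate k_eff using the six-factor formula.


k_inf = eta*f*p*eps = 1.829*0.806*0.706*1.049 = 1.091764
P_TNL = 1/(1 + L^2*B^2) = 1/(1 + 9.8*0.00181) = 0.9825712
P_FNL = exp(-B^2*tau) = exp(-0.00181*29.1) = 0.9486921
k_eff = k_inf * P_TNL * P_FNL = 1.091764 * 0.9825712 * 0.9486921
k_eff = 1.0177

1.0177


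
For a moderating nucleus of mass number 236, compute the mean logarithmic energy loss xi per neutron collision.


xi = 1 + (A-1)^2/(2A) * ln((A-1)/(A+1))
xi = 1 + (236-1)^2/(2*236) * ln((236-1)/(236 +1))
xi = 0.0084507

0.0084507


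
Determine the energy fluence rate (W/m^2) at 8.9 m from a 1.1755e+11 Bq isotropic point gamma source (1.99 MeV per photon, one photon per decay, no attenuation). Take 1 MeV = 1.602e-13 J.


psi = A * E * 1.602e-13 / (4*pi*r^2)
psi = 1.1755e+11 * 1.99 * 1.602e-13 / (4*pi*8.9^2)
psi = 3.7649e-05 W/m^2

3.7649e-05


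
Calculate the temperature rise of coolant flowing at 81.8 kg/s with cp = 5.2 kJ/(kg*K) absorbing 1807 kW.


dT = Q / (m_dot * cp)
dT = 1807 / (81.8 * 5.2)
dT = 4.2482 C

4.2482


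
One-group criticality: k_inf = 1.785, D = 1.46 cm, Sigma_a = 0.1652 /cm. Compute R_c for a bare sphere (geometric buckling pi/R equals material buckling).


L^2 = D / Sigma_a = 1.46 / 0.1652 = 8.837772 cm^2
B_m^2 = (k_inf - 1) / L^2 = (1.785 - 1) / 8.837772 = 0.08882329 /cm^2
For a bare sphere: B_g = pi/R, so R_c = pi / sqrt(B_m^2)
R_c = pi / sqrt(0.08882329) = 10.541 cm

10.541


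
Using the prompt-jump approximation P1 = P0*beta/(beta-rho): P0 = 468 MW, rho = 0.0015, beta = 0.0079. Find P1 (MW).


P1/P0 = beta / (beta - rho)
P1/P0 = 0.0079 / (0.0079 - 0.0015) = 1.234375
P1 = 468 * 1.234375 = 577.69 MW

577.69


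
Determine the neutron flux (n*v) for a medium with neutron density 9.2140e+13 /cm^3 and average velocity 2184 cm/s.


phi = n * v
phi = 9.2140e+13 * 2184
phi = 2.0123e+17 /cm^2/s

2.0123e+17


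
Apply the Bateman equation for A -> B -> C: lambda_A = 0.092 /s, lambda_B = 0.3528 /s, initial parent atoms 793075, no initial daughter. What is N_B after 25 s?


N_B(t) = lambda_A * N_A0 / (lambda_B - lambda_A) * [exp(-lambda_A*t) - exp(-lambda_B*t)]
exp(-0.092*25) = 0.1002588; exp(-0.3528*25) = 1.477484e-04
N_B = 0.092 * 793075 / (0.3528 - 0.092) * (0.1002588 - 1.477484e-04)
N_B = 28008

28008


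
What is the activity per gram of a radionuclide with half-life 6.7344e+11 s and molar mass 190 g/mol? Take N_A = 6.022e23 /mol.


lambda = ln(2) / t_half = ln(2) / 6.7344e+11 = 1.029263e-12 /s
SA = lambda * N_A / M
SA = 1.029263e-12 * 6.022e23 / 190
SA = 3.2622e+09 Bq/g

3.2622e+09


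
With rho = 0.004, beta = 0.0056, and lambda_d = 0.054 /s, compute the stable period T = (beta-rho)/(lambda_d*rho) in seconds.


T = (beta - rho) / (lambda_d * rho)
T = (0.0056 - 0.004) / (0.054 * 0.004)
T = 7.4074 s

7.4074


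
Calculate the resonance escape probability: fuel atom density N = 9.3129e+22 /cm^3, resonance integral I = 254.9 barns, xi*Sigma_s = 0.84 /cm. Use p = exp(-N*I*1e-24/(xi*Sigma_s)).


p = exp(-N * I * 1e-24 / (xi*Sigma_s))
p = exp(-9.3129e+22 * 254.9 * 1e-24 / 0.84)
p = 5.3302e-13

5.3302e-13


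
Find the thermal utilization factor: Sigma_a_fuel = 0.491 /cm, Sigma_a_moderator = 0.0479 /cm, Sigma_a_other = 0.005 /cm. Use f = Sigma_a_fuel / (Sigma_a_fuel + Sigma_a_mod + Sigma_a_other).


f = Sigma_a_fuel / (Sigma_a_fuel + Sigma_a_mod + Sigma_a_other)
f = 0.491 / (0.491 + 0.0479 + 0.005)
f = 0.90274

0.90274


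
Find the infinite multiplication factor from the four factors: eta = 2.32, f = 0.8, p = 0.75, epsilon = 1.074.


k_inf = eta * f * p * epsilon
k_inf = 2.32 * 0.8 * 0.75 * 1.074
k_inf = 1.4950

1.4950


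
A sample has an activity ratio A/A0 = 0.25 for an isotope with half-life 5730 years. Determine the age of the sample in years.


lambda = ln(2) / t_half = ln(2) / 5730 = 1.209681e-04 /yr
t = -ln(A/A0) / lambda
t = -ln(0.25) / 1.209681e-04
t = 11460 yr

11460


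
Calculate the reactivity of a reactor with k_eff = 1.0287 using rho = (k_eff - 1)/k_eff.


rho = (k_eff - 1) / k_eff
rho = (1.0287 - 1) / 1.0287
rho = 0.027899

0.027899


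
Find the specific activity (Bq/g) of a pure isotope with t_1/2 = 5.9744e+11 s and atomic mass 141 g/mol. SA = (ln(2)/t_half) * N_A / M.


lambda = ln(2) / t_half = ln(2) / 5.9744e+11 = 1.160195e-12 /s
SA = lambda * N_A / M
SA = 1.160195e-12 * 6.022e23 / 141
SA = 4.9551e+09 Bq/g

4.9551e+09


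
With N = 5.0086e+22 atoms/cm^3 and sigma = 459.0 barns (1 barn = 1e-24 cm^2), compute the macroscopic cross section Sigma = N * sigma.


Sigma = N * sigma_barns * 1e-24
Sigma = 5.0086e+22 * 459.0 * 1e-24
Sigma = 22.989 /cm

22.989


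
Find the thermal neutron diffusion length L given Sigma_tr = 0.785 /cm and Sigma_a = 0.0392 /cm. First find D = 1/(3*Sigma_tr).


D = 1 / (3 * Sigma_tr) = 1 / (3 * 0.785) = 0.4246285 cm
L = sqrt(D / Sigma_a)
L = sqrt(0.4246285 / 0.0392)
L = 3.2913 cm

3.2913


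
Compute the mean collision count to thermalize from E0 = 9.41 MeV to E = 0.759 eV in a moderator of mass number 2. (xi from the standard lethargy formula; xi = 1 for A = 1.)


xi = 1 + (A-1)^2/(2A)*ln((A-1)/(A+1)) = 0.7253469 (for A = 2)
n = ln(E0/E) / xi
n = ln(9.41e6 / 0.759) / 0.7253469
n = ln(1.239789e+07) / 0.7253469 = 22.518

22.518


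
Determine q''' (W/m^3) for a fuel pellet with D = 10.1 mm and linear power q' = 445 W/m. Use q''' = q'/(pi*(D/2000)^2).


r = D / 2 / 1000 = 10.1 / 2 / 1000 = 0.00505 m
q''' = q' / (pi * r^2)
q''' = 445 / (pi * 0.00505^2)
q''' = 5.5543e+06 W/m^3

5.5543e+06


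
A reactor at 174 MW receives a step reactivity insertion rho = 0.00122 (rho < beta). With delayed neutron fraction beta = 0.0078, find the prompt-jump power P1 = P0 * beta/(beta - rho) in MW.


P1/P0 = beta / (beta - rho)
P1/P0 = 0.0078 / (0.0078 - 0.00122) = 1.185410
P1 = 174 * 1.185410 = 206.26 MW

206.26


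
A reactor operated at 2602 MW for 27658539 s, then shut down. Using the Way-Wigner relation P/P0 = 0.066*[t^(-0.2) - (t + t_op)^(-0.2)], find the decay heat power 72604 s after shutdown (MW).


P/P0 = 0.066 * [t^(-0.2) - (t + t_op)^(-0.2)]
P/P0 = 0.066 * [72604^(-0.2) - (72604 + 27658539)^(-0.2)]
P/P0 = 0.066 * [0.1066124 - 0.03246433] = 0.004893773
P = 2602 * 0.004893773 = 12.734 MW

12.734


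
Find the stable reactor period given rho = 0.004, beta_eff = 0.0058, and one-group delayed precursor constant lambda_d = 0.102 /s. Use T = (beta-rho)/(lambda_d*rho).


T = (beta - rho) / (lambda_d * rho)
T = (0.0058 - 0.004) / (0.102 * 0.004)
T = 4.4118 s

4.4118


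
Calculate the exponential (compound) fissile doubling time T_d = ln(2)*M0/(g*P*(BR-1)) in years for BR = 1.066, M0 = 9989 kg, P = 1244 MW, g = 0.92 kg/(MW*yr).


Breeding gain G = BR - 1 = 1.066 - 1 = 0.066
Fissile production rate = g * P * G = 0.92 * 1244 * 0.066 = 75.53568 kg/yr
T_d = ln(2) * M0 / (g * P * G)
T_d = ln(2) * 9989 / 75.53568 = 91.663 yr

91.663


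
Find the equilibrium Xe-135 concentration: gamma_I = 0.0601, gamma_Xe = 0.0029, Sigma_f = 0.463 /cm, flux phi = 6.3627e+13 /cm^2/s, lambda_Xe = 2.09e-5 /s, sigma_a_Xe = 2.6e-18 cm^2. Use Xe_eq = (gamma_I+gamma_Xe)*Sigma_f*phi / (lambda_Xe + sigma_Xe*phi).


Xe_eq = (gamma_I + gamma_Xe) * Sigma_f * phi / (lambda_Xe + sigma_Xe * phi)
Numerator = (0.0601 + 0.0029) * 0.463 * 6.3627e+13 = 1.855936e+12
Denominator = 2.09e-5 + 2.6e-18 * 6.3627e+13 = 1.863302e-04
Xe_eq = 1.855936e+12 / 1.863302e-04 = 9.9605e+15 /cm^3

9.9605e+15


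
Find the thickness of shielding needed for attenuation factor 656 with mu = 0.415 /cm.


x = ln(factor) / mu
x = ln(656) / 0.415
x = 15.629 cm

15.629


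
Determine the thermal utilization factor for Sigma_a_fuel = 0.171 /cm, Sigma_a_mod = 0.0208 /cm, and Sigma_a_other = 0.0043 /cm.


f = Sigma_a_fuel / (Sigma_a_fuel + Sigma_a_mod + Sigma_a_other)
f = 0.171 / (0.171 + 0.0208 + 0.0043)
f = 0.87200

0.87200


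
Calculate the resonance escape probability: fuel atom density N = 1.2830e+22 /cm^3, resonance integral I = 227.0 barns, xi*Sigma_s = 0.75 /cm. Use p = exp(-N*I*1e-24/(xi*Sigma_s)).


p = exp(-N * I * 1e-24 / (xi*Sigma_s))
p = exp(-1.2830e+22 * 227.0 * 1e-24 / 0.75)
p = 0.020585

0.020585


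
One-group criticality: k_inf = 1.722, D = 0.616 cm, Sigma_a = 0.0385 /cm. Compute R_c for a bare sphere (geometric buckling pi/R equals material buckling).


L^2 = D / Sigma_a = 0.616 / 0.0385 = 16.00000 cm^2
B_m^2 = (k_inf - 1) / L^2 = (1.722 - 1) / 16.00000 = 0.04512500 /cm^2
For a bare sphere: B_g = pi/R, so R_c = pi / sqrt(B_m^2)
R_c = pi / sqrt(0.04512500) = 14.789 cm

14.789


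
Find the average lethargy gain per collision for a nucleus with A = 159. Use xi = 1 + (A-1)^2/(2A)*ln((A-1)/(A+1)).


xi = 1 + (A-1)^2/(2A) * ln((A-1)/(A+1))
xi = 1 + (159-1)^2/(2*159) * ln((159-1)/(159 +1))
xi = 0.012526

0.012526


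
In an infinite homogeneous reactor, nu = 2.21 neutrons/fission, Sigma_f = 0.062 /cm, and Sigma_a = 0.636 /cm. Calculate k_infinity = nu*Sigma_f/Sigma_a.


k_inf = nu * Sigma_f / Sigma_a
k_inf = 2.21 * 0.062 / 0.636
k_inf = 0.21544

0.21544


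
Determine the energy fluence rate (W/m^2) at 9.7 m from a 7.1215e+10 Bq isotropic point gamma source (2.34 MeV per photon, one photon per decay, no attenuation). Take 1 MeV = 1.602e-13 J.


psi = A * E * 1.602e-13 / (4*pi*r^2)
psi = 7.1215e+10 * 2.34 * 1.602e-13 / (4*pi*9.7^2)
psi = 2.2579e-05 W/m^2

2.2579e-05


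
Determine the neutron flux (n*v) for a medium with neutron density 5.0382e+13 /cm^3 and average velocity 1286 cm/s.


phi = n * v
phi = 5.0382e+13 * 1286
phi = 6.4791e+16 /cm^2/s

6.4791e+16


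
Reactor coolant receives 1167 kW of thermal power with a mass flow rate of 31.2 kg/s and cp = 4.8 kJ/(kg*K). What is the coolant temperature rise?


dT = Q / (m_dot * cp)
dT = 1167 / (31.2 * 4.8)
dT = 7.7925 C

7.7925


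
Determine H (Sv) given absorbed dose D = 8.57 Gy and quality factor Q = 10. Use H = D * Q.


H = D * Q
H = 8.57 * 10
H = 85.700 Sv

85.700


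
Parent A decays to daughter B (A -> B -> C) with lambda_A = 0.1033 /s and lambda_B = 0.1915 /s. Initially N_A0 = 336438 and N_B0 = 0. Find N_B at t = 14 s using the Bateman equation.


N_B(t) = lambda_A * N_A0 / (lambda_B - lambda_A) * [exp(-lambda_A*t) - exp(-lambda_B*t)]
exp(-0.1033*14) = 0.2354634; exp(-0.1915*14) = 0.06849463
N_B = 0.1033 * 336438 / (0.1915 - 0.1033) * (0.2354634 - 0.06849463)
N_B = 65792

65792


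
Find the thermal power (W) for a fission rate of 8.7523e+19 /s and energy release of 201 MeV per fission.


P = fission_rate * E_MeV * 1.602e-13
P = 8.7523e+19 * 201 * 1.602e-13
P = 2.8183e+09 W

2.8183e+09


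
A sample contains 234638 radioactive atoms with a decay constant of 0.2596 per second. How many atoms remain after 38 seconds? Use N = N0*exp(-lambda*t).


N = N0 * exp(-lambda * t)
N = 234638 * exp(-0.2596 * 38)
N = 12.195

12.195


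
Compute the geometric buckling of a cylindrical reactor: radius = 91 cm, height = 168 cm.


B^2 = (2.405/R)^2 + (pi/H)^2
B^2 = (2.405/91)^2 + (pi/168)^2
B^2 = 0.0010482 /cm^2

0.0010482


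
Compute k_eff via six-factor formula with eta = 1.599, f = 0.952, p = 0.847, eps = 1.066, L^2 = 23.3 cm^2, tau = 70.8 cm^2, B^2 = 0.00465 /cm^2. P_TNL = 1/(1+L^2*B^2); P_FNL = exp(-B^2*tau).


k_inf = eta*f*p*eps = 1.599*0.952*0.847*1.066 = 1.374441
P_TNL = 1/(1 + L^2*B^2) = 1/(1 + 23.3*0.00465) = 0.9022461
P_FNL = exp(-B^2*tau) = exp(-0.00465*70.8) = 0.7194847
k_eff = k_inf * P_TNL * P_FNL = 1.374441 * 0.9022461 * 0.7194847
k_eff = 0.89222

0.89222


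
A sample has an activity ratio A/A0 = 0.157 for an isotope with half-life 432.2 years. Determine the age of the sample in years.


lambda = ln(2) / t_half = ln(2) / 432.2 = 0.001603765 /yr
t = -ln(A/A0) / lambda
t = -ln(0.157) / 0.001603765
t = 1154.5 yr

1154.5


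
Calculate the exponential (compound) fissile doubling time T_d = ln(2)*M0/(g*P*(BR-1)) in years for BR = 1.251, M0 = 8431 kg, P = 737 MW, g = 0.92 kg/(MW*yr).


Breeding gain G = BR - 1 = 1.251 - 1 = 0.251
Fissile production rate = g * P * G = 0.92 * 737 * 0.251 = 170.18804 kg/yr
T_d = ln(2) * M0 / (g * P * G)
T_d = ln(2) * 8431 / 170.18804 = 34.338 yr

34.338


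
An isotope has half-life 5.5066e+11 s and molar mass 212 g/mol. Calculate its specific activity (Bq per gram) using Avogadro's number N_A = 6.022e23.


lambda = ln(2) / t_half = ln(2) / 5.5066e+11 = 1.258757e-12 /s
SA = lambda * N_A / M
SA = 1.258757e-12 * 6.022e23 / 212
SA = 3.5756e+09 Bq/g

3.5756e+09


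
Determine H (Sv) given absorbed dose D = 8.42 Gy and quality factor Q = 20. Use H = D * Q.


H = D * Q
H = 8.42 * 20
H = 168.40 Sv

168.40


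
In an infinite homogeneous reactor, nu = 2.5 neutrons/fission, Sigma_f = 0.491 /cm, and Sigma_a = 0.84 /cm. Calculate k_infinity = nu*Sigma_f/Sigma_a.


k_inf = nu * Sigma_f / Sigma_a
k_inf = 2.5 * 0.491 / 0.84
k_inf = 1.4613

1.4613


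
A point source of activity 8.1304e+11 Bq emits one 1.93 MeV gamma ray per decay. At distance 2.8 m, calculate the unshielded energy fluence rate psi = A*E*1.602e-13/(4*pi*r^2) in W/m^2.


psi = A * E * 1.602e-13 / (4*pi*r^2)
psi = 8.1304e+11 * 1.93 * 1.602e-13 / (4*pi*2.8^2)
psi = 0.0025516 W/m^2

0.0025516


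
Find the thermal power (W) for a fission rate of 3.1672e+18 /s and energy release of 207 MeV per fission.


P = fission_rate * E_MeV * 1.602e-13
P = 3.1672e+18 * 207 * 1.602e-13
P = 1.0503e+08 W

1.0503e+08


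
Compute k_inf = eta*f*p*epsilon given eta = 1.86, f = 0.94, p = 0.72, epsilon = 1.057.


k_inf = eta * f * p * epsilon
k_inf = 1.86 * 0.94 * 0.72 * 1.057
k_inf = 1.3306

1.3306


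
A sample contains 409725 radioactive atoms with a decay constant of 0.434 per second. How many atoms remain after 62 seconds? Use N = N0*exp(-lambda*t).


N = N0 * exp(-lambda * t)
N = 409725 * exp(-0.434 * 62)
N = 8.4430e-07

8.4430e-07


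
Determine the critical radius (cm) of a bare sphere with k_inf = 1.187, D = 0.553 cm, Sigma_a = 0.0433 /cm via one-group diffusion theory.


L^2 = D / Sigma_a = 0.553 / 0.0433 = 12.77136 cm^2
B_m^2 = (k_inf - 1) / L^2 = (1.187 - 1) / 12.77136 = 0.01464214 /cm^2
For a bare sphere: B_g = pi/R, so R_c = pi / sqrt(B_m^2)
R_c = pi / sqrt(0.01464214) = 25.963 cm

25.963


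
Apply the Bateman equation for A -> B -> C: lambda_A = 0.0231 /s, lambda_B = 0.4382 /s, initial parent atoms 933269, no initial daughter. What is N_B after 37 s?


N_B(t) = lambda_A * N_A0 / (lambda_B - lambda_A) * [exp(-lambda_A*t) - exp(-lambda_B*t)]
exp(-0.0231*37) = 0.4254108; exp(-0.4382*37) = 9.090962e-08
N_B = 0.0231 * 933269 / (0.4382 - 0.0231) * (0.4254108 - 9.090962e-08)
N_B = 22094

22094


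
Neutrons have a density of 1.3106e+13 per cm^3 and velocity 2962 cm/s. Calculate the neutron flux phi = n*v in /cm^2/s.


phi = n * v
phi = 1.3106e+13 * 2962
phi = 3.8820e+16 /cm^2/s

3.8820e+16


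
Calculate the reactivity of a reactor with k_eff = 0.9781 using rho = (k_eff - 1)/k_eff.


rho = (k_eff - 1) / k_eff
rho = (0.9781 - 1) / 0.9781
rho = -0.022390

-0.022390


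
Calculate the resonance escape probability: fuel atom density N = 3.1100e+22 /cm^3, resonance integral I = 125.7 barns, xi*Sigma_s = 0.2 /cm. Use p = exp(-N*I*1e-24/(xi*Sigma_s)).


p = exp(-N * I * 1e-24 / (xi*Sigma_s))
p = exp(-3.1100e+22 * 125.7 * 1e-24 / 0.2)
p = 3.2444e-09

3.2444e-09


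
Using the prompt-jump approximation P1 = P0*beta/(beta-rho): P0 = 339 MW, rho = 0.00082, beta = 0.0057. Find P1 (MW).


P1/P0 = beta / (beta - rho)
P1/P0 = 0.0057 / (0.0057 - 0.00082) = 1.168033
P1 = 339 * 1.168033 = 395.96 MW

395.96


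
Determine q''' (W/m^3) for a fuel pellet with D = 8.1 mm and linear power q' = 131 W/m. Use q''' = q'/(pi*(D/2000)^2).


r = D / 2 / 1000 = 8.1 / 2 / 1000 = 0.00405 m
q''' = q' / (pi * r^2)
q''' = 131 / (pi * 0.00405^2)
q''' = 2.5422e+06 W/m^3

2.5422e+06


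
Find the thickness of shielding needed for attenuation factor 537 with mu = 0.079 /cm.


x = ln(factor) / mu
x = ln(537) / 0.079
x = 79.570 cm

79.570


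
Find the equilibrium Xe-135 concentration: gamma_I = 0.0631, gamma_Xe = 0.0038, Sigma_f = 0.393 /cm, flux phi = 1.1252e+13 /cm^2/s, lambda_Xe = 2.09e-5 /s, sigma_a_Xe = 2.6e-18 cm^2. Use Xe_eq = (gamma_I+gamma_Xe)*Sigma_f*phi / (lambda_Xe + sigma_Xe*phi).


Xe_eq = (gamma_I + gamma_Xe) * Sigma_f * phi / (lambda_Xe + sigma_Xe * phi)
Numerator = (0.0631 + 0.0038) * 0.393 * 1.1252e+13 = 2.958342e+11
Denominator = 2.09e-5 + 2.6e-18 * 1.1252e+13 = 5.015520e-05
Xe_eq = 2.958342e+11 / 5.015520e-05 = 5.8984e+15 /cm^3

5.8984e+15


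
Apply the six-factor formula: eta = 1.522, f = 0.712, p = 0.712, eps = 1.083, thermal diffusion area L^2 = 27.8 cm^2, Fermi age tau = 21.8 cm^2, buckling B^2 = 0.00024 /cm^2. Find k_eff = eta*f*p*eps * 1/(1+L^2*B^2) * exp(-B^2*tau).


k_inf = eta*f*p*eps = 1.522*0.712*0.712*1.083 = 0.8356090
P_TNL = 1/(1 + L^2*B^2) = 1/(1 + 27.8*0.00024) = 0.9933722
P_FNL = exp(-B^2*tau) = exp(-0.00024*21.8) = 0.9947817
k_eff = k_inf * P_TNL * P_FNL = 0.8356090 * 0.9933722 * 0.9947817
k_eff = 0.82574

0.82574


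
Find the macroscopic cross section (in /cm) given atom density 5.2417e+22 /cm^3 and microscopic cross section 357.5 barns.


Sigma = N * sigma_barns * 1e-24
Sigma = 5.2417e+22 * 357.5 * 1e-24
Sigma = 18.739 /cm

18.739


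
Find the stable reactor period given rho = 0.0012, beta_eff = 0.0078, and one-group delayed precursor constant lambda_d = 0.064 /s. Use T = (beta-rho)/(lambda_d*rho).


T = (beta - rho) / (lambda_d * rho)
T = (0.0078 - 0.0012) / (0.064 * 0.0012)
T = 85.938 s

85.938


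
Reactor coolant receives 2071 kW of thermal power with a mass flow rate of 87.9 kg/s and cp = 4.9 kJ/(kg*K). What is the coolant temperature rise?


dT = Q / (m_dot * cp)
dT = 2071 / (87.9 * 4.9)
dT = 4.8083 C

4.8083


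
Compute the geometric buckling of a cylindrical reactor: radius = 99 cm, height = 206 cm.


B^2 = (2.405/R)^2 + (pi/H)^2
B^2 = (2.405/99)^2 + (pi/206)^2
B^2 = 8.2272e-04 /cm^2

8.2272e-04


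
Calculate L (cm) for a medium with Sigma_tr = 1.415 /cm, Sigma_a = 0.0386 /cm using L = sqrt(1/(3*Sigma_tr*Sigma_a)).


D = 1 / (3 * Sigma_tr) = 1 / (3 * 1.415) = 0.2355713 cm
L = sqrt(D / Sigma_a)
L = sqrt(0.2355713 / 0.0386)
L = 2.4704 cm

2.4704


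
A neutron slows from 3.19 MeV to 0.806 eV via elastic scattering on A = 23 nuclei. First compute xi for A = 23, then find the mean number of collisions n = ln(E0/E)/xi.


xi = 1 + (A-1)^2/(2A)*ln((A-1)/(A+1)) = 0.08448899 (for A = 23)
n = ln(E0/E) / xi
n = ln(3.19e6 / 0.806) / 0.08448899
n = ln(3.957816e+06) / 0.08448899 = 179.80

179.80


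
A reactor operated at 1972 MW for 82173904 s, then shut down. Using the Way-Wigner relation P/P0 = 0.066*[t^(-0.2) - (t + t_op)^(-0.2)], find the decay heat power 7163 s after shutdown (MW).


P/P0 = 0.066 * [t^(-0.2) - (t + t_op)^(-0.2)]
P/P0 = 0.066 * [7163^(-0.2) - (7163 + 82173904)^(-0.2)]
P/P0 = 0.066 * [0.1694264 - 0.02612436] = 0.009457935
P = 1972 * 0.009457935 = 18.651 MW

18.651


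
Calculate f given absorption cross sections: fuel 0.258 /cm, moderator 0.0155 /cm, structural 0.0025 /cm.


f = Sigma_a_fuel / (Sigma_a_fuel + Sigma_a_mod + Sigma_a_other)
f = 0.258 / (0.258 + 0.0155 + 0.0025)
f = 0.93478

0.93478


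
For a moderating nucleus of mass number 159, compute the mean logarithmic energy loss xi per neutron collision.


xi = 1 + (A-1)^2/(2A) * ln((A-1)/(A+1))
xi = 1 + (159-1)^2/(2*159) * ln((159-1)/(159 +1))
xi = 0.012526

0.012526


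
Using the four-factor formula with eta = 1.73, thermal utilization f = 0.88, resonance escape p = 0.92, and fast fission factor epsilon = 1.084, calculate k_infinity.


k_inf = eta * f * p * epsilon
k_inf = 1.73 * 0.88 * 0.92 * 1.084
k_inf = 1.5183

1.5183


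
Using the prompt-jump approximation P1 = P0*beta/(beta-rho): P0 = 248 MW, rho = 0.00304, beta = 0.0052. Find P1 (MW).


P1/P0 = beta / (beta - rho)
P1/P0 = 0.0052 / (0.0052 - 0.00304) = 2.407407
P1 = 248 * 2.407407 = 597.04 MW

597.04


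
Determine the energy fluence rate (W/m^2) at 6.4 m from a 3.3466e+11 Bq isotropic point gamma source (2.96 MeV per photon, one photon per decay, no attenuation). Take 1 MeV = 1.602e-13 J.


psi = A * E * 1.602e-13 / (4*pi*r^2)
psi = 3.3466e+11 * 2.96 * 1.602e-13 / (4*pi*6.4^2)
psi = 3.0831e-04 W/m^2

3.0831e-04


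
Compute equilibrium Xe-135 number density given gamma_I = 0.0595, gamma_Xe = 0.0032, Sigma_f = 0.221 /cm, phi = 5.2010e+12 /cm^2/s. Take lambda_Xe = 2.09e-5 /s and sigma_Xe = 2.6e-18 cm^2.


Xe_eq = (gamma_I + gamma_Xe) * Sigma_f * phi / (lambda_Xe + sigma_Xe * phi)
Numerator = (0.0595 + 0.0032) * 0.221 * 5.2010e+12 = 7.206870e+10
Denominator = 2.09e-5 + 2.6e-18 * 5.2010e+12 = 3.442260e-05
Xe_eq = 7.206870e+10 / 3.442260e-05 = 2.0936e+15 /cm^3

2.0936e+15


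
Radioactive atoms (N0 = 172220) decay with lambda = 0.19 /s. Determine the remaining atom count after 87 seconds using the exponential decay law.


N = N0 * exp(-lambda * t)
N = 172220 * exp(-0.19 * 87)
N = 0.011408

0.011408


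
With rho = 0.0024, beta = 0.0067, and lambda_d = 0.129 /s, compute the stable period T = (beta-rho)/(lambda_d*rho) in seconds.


T = (beta - rho) / (lambda_d * rho)
T = (0.0067 - 0.0024) / (0.129 * 0.0024)
T = 13.889 s

13.889


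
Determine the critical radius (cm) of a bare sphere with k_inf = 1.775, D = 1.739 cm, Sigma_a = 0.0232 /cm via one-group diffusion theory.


L^2 = D / Sigma_a = 1.739 / 0.0232 = 74.95690 cm^2
B_m^2 = (k_inf - 1) / L^2 = (1.775 - 1) / 74.95690 = 0.01033927 /cm^2
For a bare sphere: B_g = pi/R, so R_c = pi / sqrt(B_m^2)
R_c = pi / sqrt(0.01033927) = 30.896 cm

30.896


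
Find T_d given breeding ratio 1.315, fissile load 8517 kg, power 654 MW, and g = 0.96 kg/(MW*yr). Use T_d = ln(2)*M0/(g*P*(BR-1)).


Breeding gain G = BR - 1 = 1.315 - 1 = 0.315
Fissile production rate = g * P * G = 0.96 * 654 * 0.315 = 197.7696 kg/yr
T_d = ln(2) * M0 / (g * P * G)
T_d = ln(2) * 8517 / 197.7696 = 29.851 yr

29.851


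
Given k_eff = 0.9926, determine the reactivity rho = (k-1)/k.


rho = (k_eff - 1) / k_eff
rho = (0.9926 - 1) / 0.9926
rho = -0.0074552

-0.0074552


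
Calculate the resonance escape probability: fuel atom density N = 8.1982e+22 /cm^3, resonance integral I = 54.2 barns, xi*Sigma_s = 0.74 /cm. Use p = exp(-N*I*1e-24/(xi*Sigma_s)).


p = exp(-N * I * 1e-24 / (xi*Sigma_s))
p = exp(-8.1982e+22 * 54.2 * 1e-24 / 0.74)
p = 0.0024673

0.0024673


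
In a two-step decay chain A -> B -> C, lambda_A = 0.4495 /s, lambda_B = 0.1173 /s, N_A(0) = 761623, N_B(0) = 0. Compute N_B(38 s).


N_B(t) = lambda_A * N_A0 / (lambda_B - lambda_A) * [exp(-lambda_A*t) - exp(-lambda_B*t)]
exp(-0.4495*38) = 3.817824e-08; exp(-0.1173*38) = 0.01159246
N_B = 0.4495 * 761623 / (0.1173 - 0.4495) * (3.817824e-08 - 0.01159246)
N_B = 11947

11947


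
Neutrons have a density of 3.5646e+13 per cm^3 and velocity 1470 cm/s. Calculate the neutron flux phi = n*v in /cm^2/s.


phi = n * v
phi = 3.5646e+13 * 1470
phi = 5.2400e+16 /cm^2/s

5.2400e+16


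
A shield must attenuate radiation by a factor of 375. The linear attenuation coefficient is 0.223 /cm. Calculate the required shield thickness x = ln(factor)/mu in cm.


x = ln(factor) / mu
x = ln(375) / 0.223
x = 26.578 cm

26.578


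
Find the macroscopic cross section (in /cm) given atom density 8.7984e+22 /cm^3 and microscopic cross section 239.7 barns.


Sigma = N * sigma_barns * 1e-24
Sigma = 8.7984e+22 * 239.7 * 1e-24
Sigma = 21.090 /cm

21.090


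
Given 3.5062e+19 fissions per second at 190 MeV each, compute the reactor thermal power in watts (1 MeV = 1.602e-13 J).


P = fission_rate * E_MeV * 1.602e-13
P = 3.5062e+19 * 190 * 1.602e-13
P = 1.0672e+09 W

1.0672e+09


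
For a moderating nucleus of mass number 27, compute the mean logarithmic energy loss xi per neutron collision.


xi = 1 + (A-1)^2/(2A) * ln((A-1)/(A+1))
xi = 1 + (27-1)^2/(2*27) * ln((27-1)/(27 +1))
xi = 0.072278

0.072278


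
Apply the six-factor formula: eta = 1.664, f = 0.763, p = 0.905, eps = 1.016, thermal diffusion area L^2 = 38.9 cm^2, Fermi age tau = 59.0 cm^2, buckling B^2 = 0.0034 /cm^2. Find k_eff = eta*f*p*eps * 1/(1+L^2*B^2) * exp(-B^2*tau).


k_inf = eta*f*p*eps = 1.664*0.763*0.905*1.016 = 1.167401
P_TNL = 1/(1 + L^2*B^2) = 1/(1 + 38.9*0.0034) = 0.8831894
P_FNL = exp(-B^2*tau) = exp(-0.0034*59.0) = 0.8182397
k_eff = k_inf * P_TNL * P_FNL = 1.167401 * 0.8831894 * 0.8182397
k_eff = 0.84363

0.84363


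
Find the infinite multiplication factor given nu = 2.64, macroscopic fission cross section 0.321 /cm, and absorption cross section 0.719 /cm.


k_inf = nu * Sigma_f / Sigma_a
k_inf = 2.64 * 0.321 / 0.719
k_inf = 1.1786

1.1786


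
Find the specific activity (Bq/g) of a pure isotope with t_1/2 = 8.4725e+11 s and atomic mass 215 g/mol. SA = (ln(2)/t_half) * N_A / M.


lambda = ln(2) / t_half = ln(2) / 8.4725e+11 = 8.181141e-13 /s
SA = lambda * N_A / M
SA = 8.181141e-13 * 6.022e23 / 215
SA = 2.2915e+09 Bq/g

2.2915e+09
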